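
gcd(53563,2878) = 1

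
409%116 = 61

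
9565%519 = 223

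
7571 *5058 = 38294118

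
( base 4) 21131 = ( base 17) 21A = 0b1001011101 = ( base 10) 605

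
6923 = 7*989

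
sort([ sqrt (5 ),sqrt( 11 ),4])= [sqrt (5 ),sqrt( 11),4 ] 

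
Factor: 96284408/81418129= 2^3 * 11^1*13^(- 1 )*29^2  *  1301^1*6262933^( - 1)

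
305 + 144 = 449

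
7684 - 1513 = 6171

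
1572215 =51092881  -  49520666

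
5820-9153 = - 3333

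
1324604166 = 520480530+804123636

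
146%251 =146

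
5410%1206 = 586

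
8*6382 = 51056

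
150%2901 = 150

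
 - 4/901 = -4/901=- 0.00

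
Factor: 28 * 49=2^2*7^3 = 1372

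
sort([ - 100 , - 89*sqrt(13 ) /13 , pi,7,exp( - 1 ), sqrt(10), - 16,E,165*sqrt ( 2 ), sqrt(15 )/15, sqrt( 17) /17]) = [ - 100, - 89*sqrt(13)/13, - 16,sqrt(17) /17, sqrt ( 15) /15,exp( - 1 ), E,pi , sqrt (10),7, 165*sqrt(2)] 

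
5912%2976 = 2936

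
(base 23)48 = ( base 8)144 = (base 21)4G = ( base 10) 100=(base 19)55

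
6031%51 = 13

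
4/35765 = 4/35765  =  0.00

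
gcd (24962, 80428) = 2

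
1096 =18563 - 17467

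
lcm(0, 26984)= 0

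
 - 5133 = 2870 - 8003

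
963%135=18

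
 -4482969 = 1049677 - 5532646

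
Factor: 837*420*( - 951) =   -  334314540 = -2^2 * 3^5*5^1 *7^1* 31^1*317^1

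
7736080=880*8791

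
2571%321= 3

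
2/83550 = 1/41775  =  0.00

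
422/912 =211/456=0.46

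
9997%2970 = 1087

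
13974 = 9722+4252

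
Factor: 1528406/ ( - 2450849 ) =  - 2^1*11^1 * 71^(-1)*34519^( - 1)*69473^1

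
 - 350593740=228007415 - 578601155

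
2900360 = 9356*310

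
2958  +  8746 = 11704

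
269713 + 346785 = 616498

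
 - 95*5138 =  - 488110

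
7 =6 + 1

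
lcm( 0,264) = 0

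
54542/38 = 1435 + 6/19 = 1435.32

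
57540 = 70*822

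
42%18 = 6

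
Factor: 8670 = 2^1*3^1*5^1*17^2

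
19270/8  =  9635/4 = 2408.75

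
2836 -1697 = 1139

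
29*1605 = 46545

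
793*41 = 32513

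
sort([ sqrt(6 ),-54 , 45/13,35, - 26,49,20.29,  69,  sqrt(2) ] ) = [ - 54, - 26, sqrt(2 ),sqrt( 6),45/13,  20.29,35, 49, 69]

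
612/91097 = 612/91097 = 0.01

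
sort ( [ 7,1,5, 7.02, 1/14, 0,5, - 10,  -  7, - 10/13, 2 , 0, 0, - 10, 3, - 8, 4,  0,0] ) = [- 10,-10,-8,- 7,-10/13,0,0, 0, 0,0, 1/14, 1, 2, 3, 4,5, 5, 7, 7.02 ]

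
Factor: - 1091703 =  - 3^1*363901^1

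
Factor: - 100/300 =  -1/3 = - 3^( - 1)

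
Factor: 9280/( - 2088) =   -  2^3 * 3^(-2 ) * 5^1 = -40/9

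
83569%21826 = 18091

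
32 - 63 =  - 31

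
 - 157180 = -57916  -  99264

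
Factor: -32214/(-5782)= 39/7 = 3^1*7^(  -  1 )*13^1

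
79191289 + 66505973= 145697262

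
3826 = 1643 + 2183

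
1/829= 1/829=0.00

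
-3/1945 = -1 + 1942/1945 = -0.00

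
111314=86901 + 24413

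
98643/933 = 105 + 226/311 = 105.73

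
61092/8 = 7636+1/2  =  7636.50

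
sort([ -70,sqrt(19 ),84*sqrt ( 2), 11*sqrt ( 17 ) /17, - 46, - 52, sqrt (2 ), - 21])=[ - 70, - 52, - 46, - 21, sqrt(2 ),  11*sqrt( 17 ) /17, sqrt( 19 ),  84*sqrt( 2)]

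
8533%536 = 493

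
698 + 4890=5588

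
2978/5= 595 + 3/5 = 595.60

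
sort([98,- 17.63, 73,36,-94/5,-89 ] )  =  [-89,- 94/5,-17.63, 36, 73, 98]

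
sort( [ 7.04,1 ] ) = [1, 7.04 ]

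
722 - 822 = -100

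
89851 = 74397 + 15454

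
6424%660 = 484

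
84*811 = 68124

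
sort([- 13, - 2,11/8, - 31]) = [-31, - 13 , - 2, 11/8]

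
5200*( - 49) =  - 254800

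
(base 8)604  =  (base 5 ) 3023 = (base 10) 388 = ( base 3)112101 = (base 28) DO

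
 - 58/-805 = 58/805 = 0.07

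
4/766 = 2/383 = 0.01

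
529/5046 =529/5046 = 0.10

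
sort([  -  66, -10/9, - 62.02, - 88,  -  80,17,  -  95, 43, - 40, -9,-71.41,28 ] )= [- 95, - 88, - 80,-71.41, - 66, - 62.02,  -  40, - 9,-10/9 , 17,28, 43] 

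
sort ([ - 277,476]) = [ - 277, 476 ] 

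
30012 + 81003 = 111015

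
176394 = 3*58798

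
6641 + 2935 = 9576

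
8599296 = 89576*96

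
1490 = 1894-404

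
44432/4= 11108=11108.00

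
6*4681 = 28086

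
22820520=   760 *30027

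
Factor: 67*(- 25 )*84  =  -140700  =  - 2^2*3^1 * 5^2*7^1*67^1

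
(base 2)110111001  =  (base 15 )1E6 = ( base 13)27c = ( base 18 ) 169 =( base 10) 441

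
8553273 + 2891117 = 11444390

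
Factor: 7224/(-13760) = - 21/40 = - 2^( - 3)*3^1*5^( - 1 ) * 7^1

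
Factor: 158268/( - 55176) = - 109/38 = - 2^(-1)*19^( -1)*109^1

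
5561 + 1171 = 6732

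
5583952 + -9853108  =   - 4269156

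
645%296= 53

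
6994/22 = 3497/11= 317.91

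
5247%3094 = 2153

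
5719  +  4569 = 10288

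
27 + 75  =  102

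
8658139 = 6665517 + 1992622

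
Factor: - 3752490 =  - 2^1*3^1  *  5^1*7^1*107^1*167^1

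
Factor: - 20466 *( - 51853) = 1061223498 = 2^1*3^3*379^1* 51853^1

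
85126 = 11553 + 73573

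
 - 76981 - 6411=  - 83392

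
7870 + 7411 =15281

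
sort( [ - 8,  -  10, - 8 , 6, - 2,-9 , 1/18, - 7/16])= [ - 10,- 9, - 8, - 8, - 2,-7/16,1/18, 6 ] 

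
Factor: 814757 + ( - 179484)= 635273=17^1*37369^1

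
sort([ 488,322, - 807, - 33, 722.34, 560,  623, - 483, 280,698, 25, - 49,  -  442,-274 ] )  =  [-807, - 483,  -  442, - 274,  -  49, - 33,25 , 280,322, 488, 560,  623,698, 722.34]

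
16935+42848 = 59783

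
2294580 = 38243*60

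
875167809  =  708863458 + 166304351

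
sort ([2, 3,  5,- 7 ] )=[ - 7,  2, 3  ,  5] 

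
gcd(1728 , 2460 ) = 12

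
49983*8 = 399864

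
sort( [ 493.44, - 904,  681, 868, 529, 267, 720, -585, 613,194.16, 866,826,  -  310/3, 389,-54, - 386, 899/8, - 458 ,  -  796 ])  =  [ - 904 , - 796,-585,-458, - 386, - 310/3,-54 , 899/8,194.16 , 267, 389,493.44,  529 , 613, 681, 720, 826, 866,868] 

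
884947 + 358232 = 1243179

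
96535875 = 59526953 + 37008922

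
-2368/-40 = 296/5 = 59.20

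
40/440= 1/11 =0.09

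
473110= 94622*5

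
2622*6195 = 16243290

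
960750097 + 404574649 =1365324746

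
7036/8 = 879+1/2=   879.50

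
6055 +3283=9338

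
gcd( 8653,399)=1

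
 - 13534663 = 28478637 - 42013300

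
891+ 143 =1034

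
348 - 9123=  - 8775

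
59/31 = 59/31 = 1.90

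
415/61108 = 415/61108 = 0.01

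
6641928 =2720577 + 3921351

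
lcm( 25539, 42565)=127695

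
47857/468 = 102 + 121/468 = 102.26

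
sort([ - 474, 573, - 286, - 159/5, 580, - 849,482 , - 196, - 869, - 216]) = [ - 869, - 849,  -  474, - 286, - 216,  -  196, - 159/5,482,573, 580 ]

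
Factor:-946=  - 2^1*11^1*43^1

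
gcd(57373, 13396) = 1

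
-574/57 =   -  11 + 53/57 = - 10.07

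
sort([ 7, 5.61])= [5.61,7]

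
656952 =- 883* ( - 744 ) 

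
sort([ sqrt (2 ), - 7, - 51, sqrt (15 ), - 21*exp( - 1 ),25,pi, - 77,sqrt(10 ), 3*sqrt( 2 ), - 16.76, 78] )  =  [ - 77, - 51 , - 16.76, - 21*exp( - 1 ), -7,sqrt(2 ) , pi, sqrt( 10 ) , sqrt(15 ), 3*sqrt( 2),25, 78 ]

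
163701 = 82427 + 81274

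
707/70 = 101/10 = 10.10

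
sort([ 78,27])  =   [27,78 ]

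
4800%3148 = 1652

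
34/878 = 17/439 = 0.04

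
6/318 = 1/53 = 0.02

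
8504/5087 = 8504/5087 = 1.67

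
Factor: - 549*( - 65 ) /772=2^(-2 )*3^2*5^1 * 13^1*61^1* 193^(  -  1 ) = 35685/772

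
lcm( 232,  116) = 232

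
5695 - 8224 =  - 2529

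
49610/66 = 751 + 2/3 = 751.67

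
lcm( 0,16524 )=0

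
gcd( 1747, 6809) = 1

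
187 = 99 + 88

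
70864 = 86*824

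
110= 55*2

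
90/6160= 9/616 = 0.01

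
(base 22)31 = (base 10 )67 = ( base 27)2d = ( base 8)103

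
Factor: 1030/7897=2^1*5^1 * 53^ (-1)*103^1 * 149^(-1 )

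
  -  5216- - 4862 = -354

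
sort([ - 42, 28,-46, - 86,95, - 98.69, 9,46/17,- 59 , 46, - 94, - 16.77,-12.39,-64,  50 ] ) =[ - 98.69,- 94, - 86, - 64 , - 59 , -46, - 42, - 16.77,-12.39,46/17,  9,28, 46, 50,  95]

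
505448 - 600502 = -95054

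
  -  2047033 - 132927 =-2179960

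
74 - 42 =32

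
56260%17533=3661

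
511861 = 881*581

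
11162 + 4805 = 15967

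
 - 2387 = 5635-8022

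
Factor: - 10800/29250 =  -  2^3 * 3^1 * 5^( - 1 ) * 13^(-1) = - 24/65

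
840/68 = 12 + 6/17 = 12.35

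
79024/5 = 79024/5=15804.80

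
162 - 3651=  - 3489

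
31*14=434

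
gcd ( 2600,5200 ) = 2600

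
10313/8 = 10313/8  =  1289.12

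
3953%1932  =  89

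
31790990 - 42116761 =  -10325771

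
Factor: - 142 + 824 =682=2^1*11^1*31^1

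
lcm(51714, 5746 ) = 51714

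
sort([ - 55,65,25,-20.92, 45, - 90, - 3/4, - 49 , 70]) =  [  -  90, - 55, - 49, - 20.92, - 3/4, 25,45  ,  65, 70] 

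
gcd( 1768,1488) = 8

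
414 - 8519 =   -  8105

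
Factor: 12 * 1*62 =744 = 2^3*3^1*31^1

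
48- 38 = 10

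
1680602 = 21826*77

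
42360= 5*8472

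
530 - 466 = 64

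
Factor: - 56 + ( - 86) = -142 =-2^1*71^1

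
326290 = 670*487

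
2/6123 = 2/6123 =0.00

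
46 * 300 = 13800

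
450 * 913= 410850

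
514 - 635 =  - 121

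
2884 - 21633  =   - 18749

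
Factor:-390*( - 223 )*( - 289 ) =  - 2^1* 3^1*5^1*13^1 * 17^2* 223^1 = - 25134330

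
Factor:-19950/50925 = - 38/97 = - 2^1*19^1*97^( - 1)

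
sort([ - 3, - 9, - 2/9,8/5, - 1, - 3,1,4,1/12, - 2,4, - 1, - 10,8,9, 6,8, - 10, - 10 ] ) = [ - 10, - 10, - 10, - 9 , - 3, - 3,-2 , - 1, - 1 ,-2/9,1/12, 1,8/5,4 , 4, 6  ,  8, 8, 9] 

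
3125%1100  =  925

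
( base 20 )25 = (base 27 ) 1i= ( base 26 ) 1J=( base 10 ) 45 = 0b101101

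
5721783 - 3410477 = 2311306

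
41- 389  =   - 348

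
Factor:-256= - 2^8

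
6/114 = 1/19 = 0.05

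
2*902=1804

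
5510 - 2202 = 3308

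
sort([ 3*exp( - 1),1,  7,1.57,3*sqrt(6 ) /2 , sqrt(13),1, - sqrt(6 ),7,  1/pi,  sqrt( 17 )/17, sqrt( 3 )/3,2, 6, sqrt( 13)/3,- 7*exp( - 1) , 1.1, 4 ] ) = [-7 * exp( - 1 ) , - sqrt (6 ),sqrt(17)/17,1/pi,sqrt( 3)/3,1 , 1 , 1.1, 3*exp ( - 1), sqrt( 13)/3, 1.57  ,  2 , sqrt ( 13),3*sqrt(6 ) /2 , 4,6, 7, 7 ]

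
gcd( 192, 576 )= 192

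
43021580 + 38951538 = 81973118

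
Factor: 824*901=2^3*17^1*53^1*103^1 = 742424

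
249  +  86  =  335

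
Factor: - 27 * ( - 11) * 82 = 24354 = 2^1 * 3^3*11^1*41^1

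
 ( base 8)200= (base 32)40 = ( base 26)4o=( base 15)88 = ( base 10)128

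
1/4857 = 1/4857 = 0.00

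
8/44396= 2/11099 = 0.00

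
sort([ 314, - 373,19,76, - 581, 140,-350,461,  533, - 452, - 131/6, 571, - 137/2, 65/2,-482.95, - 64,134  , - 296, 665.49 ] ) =[-581,-482.95, - 452,-373,-350,-296, - 137/2, - 64, - 131/6, 19,65/2,76, 134,140, 314,461,533,571,665.49]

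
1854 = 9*206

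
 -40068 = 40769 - 80837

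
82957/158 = 82957/158= 525.04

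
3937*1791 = 7051167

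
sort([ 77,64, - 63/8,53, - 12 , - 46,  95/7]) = [ - 46, - 12 , - 63/8, 95/7, 53,64, 77]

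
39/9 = 4 + 1/3 = 4.33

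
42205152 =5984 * 7053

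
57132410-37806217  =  19326193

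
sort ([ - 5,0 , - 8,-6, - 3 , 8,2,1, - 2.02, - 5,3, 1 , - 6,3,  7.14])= [ - 8, - 6, - 6, - 5, - 5 , - 3, - 2.02,0,  1, 1,2,3, 3, 7.14, 8] 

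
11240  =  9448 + 1792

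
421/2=421/2=210.50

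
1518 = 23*66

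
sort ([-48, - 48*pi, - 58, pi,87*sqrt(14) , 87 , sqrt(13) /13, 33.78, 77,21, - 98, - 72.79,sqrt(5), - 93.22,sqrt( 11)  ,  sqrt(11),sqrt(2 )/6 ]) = [ - 48*pi, - 98, -93.22, - 72.79, - 58, - 48 , sqrt(2) /6, sqrt (13 ) /13,sqrt(5 ),pi,sqrt (11),sqrt( 11),21,33.78, 77,87,87 * sqrt (14)]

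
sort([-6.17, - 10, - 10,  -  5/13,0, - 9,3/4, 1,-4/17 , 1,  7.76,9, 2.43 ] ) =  [ - 10,-10, -9,-6.17,- 5/13, - 4/17, 0,3/4,1, 1 , 2.43, 7.76,9 ]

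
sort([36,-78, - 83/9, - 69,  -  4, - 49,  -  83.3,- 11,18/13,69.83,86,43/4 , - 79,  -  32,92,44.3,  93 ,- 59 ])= [  -  83.3,  -  79, - 78, - 69 , - 59, - 49, - 32,-11, - 83/9, - 4 , 18/13 , 43/4,36 , 44.3, 69.83,86,  92,93]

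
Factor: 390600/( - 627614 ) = - 195300/313807=- 2^2*3^2*5^2*7^1*13^( - 1 ) * 31^1*101^( - 1)*239^(-1 )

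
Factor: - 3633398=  - 2^1*1816699^1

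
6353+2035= 8388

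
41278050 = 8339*4950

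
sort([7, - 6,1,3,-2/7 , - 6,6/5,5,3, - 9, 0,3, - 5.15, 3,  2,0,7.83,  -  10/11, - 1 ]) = [ - 9,-6, - 6,-5.15,-1,-10/11,-2/7,0, 0, 1, 6/5, 2,3, 3,3,3,5 , 7 , 7.83]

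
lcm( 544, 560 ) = 19040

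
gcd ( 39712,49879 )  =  1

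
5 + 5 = 10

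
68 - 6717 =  - 6649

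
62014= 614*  101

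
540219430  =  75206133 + 465013297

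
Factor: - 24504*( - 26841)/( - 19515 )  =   - 2^3 * 3^1  *  5^(- 1 )*23^1*389^1 * 1021^1*1301^( - 1) = - 219237288/6505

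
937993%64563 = 34111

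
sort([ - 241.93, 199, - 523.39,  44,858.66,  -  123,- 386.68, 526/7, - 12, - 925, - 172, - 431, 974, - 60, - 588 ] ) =[ - 925, - 588, - 523.39,-431, - 386.68, - 241.93, - 172,-123, - 60, - 12,44,  526/7,  199,858.66,974 ]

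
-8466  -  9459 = -17925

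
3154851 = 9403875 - 6249024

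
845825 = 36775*23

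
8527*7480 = 63781960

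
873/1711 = 873/1711=0.51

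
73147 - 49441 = 23706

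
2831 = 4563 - 1732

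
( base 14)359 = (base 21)1AG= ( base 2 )1010011011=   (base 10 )667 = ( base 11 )557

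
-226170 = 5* ( - 45234 )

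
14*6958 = 97412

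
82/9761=82/9761 = 0.01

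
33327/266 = 4761/38 = 125.29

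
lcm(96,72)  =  288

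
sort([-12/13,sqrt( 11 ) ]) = [ - 12/13, sqrt( 11)]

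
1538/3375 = 1538/3375 = 0.46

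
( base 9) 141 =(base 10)118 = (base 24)4M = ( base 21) 5d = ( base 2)1110110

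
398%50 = 48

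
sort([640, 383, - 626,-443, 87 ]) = [  -  626, - 443, 87, 383, 640] 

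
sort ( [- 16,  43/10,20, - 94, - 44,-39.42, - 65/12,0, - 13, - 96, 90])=[ - 96,  -  94 , - 44, - 39.42, - 16, - 13, - 65/12, 0, 43/10 , 20,  90]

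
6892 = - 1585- - 8477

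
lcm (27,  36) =108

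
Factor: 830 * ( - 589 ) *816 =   -  2^5*3^1*5^1*17^1*19^1*31^1 *83^1  =  - 398917920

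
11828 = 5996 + 5832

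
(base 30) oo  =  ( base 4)23220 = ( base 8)1350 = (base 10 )744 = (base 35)l9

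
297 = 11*27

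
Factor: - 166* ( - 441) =73206 = 2^1 * 3^2*7^2*83^1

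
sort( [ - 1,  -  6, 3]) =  [-6, - 1,3 ] 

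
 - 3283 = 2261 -5544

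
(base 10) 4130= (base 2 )1000000100010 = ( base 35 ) 3D0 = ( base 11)3115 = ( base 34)3jg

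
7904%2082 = 1658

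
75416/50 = 37708/25 = 1508.32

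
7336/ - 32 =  - 917/4 = - 229.25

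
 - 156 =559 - 715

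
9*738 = 6642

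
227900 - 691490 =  - 463590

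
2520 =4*630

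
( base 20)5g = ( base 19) 62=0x74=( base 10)116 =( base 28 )44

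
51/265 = 51/265 = 0.19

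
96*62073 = 5959008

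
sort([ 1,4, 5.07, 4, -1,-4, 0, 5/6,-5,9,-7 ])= [ - 7, - 5, - 4,- 1, 0, 5/6 , 1, 4,  4, 5.07, 9 ] 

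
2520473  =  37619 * 67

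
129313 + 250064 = 379377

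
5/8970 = 1/1794 = 0.00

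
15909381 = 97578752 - 81669371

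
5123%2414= 295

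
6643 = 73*91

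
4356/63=69 + 1/7 = 69.14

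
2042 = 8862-6820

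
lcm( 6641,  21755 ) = 630895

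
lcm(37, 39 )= 1443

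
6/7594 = 3/3797 = 0.00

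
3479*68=236572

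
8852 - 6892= 1960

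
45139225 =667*67675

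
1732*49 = 84868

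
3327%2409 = 918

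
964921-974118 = -9197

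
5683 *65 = 369395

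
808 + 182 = 990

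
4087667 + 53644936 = 57732603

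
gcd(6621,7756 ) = 1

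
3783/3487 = 1 + 296/3487=1.08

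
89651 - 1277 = 88374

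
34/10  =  3 + 2/5 = 3.40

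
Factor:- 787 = -787^1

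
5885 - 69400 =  - 63515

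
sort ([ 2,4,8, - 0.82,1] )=[ - 0.82,1 , 2, 4, 8 ]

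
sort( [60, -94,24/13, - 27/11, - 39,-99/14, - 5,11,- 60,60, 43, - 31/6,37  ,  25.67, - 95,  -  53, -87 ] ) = [-95, - 94,-87, - 60, - 53,-39,- 99/14, - 31/6, - 5, - 27/11,24/13 , 11,25.67, 37, 43,60,60 ]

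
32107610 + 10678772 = 42786382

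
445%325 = 120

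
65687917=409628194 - 343940277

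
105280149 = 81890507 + 23389642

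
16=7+9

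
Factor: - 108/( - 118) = 54/59 = 2^1* 3^3*59^( - 1 )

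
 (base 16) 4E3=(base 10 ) 1251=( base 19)38G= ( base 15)586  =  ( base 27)1j9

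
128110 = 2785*46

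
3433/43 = 3433/43 = 79.84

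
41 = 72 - 31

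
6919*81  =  560439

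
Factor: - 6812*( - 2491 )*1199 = 2^2*11^1 * 13^1*47^1*53^1*109^1*131^1=20345461708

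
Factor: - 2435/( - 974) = 5/2 = 2^( - 1)*5^1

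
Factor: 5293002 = 2^1*3^1 * 11^1* 13^1  *31^1 * 199^1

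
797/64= 797/64 = 12.45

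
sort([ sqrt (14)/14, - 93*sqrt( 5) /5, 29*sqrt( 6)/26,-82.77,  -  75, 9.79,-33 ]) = [  -  82.77, - 75, -93*sqrt(5)/5, - 33, sqrt( 14) /14,29*sqrt (6)/26 , 9.79]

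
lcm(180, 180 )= 180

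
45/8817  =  15/2939 = 0.01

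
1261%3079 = 1261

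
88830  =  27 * 3290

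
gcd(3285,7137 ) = 9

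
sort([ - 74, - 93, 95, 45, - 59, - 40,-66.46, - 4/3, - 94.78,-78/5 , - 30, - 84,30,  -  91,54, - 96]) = [ - 96, - 94.78 , - 93,-91,  -  84, - 74, - 66.46, - 59, - 40, - 30,-78/5,  -  4/3, 30,45,54,95 ] 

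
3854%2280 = 1574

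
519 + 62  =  581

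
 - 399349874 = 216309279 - 615659153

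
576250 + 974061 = 1550311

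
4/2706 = 2/1353 = 0.00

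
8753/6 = 1458 + 5/6 = 1458.83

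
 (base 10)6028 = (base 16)178c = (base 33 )5HM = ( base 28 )7j8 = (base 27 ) 877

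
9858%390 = 108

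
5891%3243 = 2648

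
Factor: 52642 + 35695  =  88337^1 = 88337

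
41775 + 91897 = 133672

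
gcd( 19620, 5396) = 4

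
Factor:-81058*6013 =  - 487401754 = - 2^1*7^1*859^1*40529^1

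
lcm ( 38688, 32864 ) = 3056352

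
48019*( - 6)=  - 288114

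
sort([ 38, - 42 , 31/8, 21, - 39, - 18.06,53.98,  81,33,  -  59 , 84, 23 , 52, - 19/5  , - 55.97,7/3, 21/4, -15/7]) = [- 59,-55.97, - 42,-39, - 18.06 , - 19/5, - 15/7, 7/3,31/8,21/4,21,  23,33,38,  52,53.98,81,  84 ] 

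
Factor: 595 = 5^1*7^1 *17^1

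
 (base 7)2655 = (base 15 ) 480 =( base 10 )1020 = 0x3FC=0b1111111100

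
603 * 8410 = 5071230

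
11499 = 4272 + 7227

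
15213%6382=2449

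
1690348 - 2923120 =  - 1232772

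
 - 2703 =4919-7622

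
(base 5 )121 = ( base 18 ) 20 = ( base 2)100100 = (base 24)1C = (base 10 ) 36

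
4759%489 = 358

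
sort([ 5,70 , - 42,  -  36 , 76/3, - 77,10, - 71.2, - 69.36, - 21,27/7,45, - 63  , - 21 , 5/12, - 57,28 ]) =[ -77, - 71.2, - 69.36 , - 63,-57, - 42,-36 , - 21 , - 21 , 5/12,27/7,5,10, 76/3,28,45 , 70] 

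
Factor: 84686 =2^1  *  7^1*23^1*263^1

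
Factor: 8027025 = 3^1*5^2 * 19^1*43^1*131^1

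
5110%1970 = 1170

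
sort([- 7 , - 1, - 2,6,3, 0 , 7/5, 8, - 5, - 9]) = [- 9, - 7, - 5, - 2 , - 1,0, 7/5, 3,6, 8]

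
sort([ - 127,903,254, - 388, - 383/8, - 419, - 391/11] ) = [ - 419, - 388,-127,-383/8 , - 391/11,254,903] 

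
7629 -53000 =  - 45371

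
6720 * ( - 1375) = - 9240000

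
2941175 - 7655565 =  - 4714390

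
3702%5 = 2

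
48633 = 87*559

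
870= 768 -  - 102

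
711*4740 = 3370140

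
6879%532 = 495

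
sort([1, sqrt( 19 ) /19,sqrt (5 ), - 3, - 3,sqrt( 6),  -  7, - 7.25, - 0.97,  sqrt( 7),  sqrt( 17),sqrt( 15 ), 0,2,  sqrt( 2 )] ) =[ - 7.25, - 7,-3, - 3, - 0.97,0 , sqrt( 19 ) /19,1,sqrt(2),2,sqrt(5) , sqrt( 6 ),sqrt (7 ),sqrt( 15 ),sqrt( 17)]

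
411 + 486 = 897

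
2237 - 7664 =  - 5427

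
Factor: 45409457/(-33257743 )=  - 1367^( - 1 )*1787^1*24329^( - 1 )*25411^1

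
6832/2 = 3416 = 3416.00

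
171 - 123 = 48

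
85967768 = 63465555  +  22502213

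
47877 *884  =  42323268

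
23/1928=23/1928   =  0.01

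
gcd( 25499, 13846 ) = 43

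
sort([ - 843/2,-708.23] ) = [-708.23,  -  843/2]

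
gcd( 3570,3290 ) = 70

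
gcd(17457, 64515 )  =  759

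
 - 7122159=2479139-9601298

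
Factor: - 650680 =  - 2^3 * 5^1*16267^1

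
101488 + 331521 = 433009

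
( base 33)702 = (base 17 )1969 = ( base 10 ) 7625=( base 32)7e9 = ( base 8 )16711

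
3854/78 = 49 + 16/39= 49.41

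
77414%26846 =23722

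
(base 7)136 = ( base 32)2C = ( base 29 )2I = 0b1001100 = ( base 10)76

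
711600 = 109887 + 601713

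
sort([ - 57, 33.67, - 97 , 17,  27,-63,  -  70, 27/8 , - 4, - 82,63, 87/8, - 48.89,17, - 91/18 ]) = [ - 97 , - 82, - 70 , - 63,-57,-48.89, - 91/18,-4,27/8,87/8, 17,  17, 27,33.67, 63]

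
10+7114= 7124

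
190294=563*338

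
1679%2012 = 1679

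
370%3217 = 370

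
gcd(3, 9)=3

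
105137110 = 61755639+43381471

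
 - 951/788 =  - 951/788  =  -1.21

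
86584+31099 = 117683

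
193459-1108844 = - 915385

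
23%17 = 6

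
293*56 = 16408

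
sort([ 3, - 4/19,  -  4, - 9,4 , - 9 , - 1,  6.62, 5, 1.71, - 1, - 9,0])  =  [-9,-9, - 9,-4,-1,  -  1, - 4/19,0,1.71, 3,4,5 , 6.62] 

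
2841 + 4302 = 7143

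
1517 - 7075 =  - 5558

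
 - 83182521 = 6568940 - 89751461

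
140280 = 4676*30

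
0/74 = 0 = 0.00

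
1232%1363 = 1232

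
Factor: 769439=11^2*6359^1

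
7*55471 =388297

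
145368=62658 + 82710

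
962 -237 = 725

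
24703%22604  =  2099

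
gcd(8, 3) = 1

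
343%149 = 45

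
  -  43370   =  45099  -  88469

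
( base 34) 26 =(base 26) 2m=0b1001010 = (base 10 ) 74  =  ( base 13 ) 59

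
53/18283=53/18283=0.00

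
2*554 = 1108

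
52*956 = 49712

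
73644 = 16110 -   -  57534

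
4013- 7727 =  - 3714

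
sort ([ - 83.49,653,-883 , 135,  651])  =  [ - 883, - 83.49, 135,651,653]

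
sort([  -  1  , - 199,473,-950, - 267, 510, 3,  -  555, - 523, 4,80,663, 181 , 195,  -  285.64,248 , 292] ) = [ - 950, - 555, - 523, - 285.64,  -  267, -199, - 1,3,4,80 , 181, 195,248, 292 , 473  ,  510, 663] 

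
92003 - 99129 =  - 7126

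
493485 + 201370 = 694855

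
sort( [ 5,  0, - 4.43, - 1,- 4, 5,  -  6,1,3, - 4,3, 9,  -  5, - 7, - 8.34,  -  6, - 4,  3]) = [ - 8.34, - 7,-6, - 6, - 5, - 4.43, - 4, - 4 , - 4, - 1, 0, 1, 3, 3, 3,5, 5,  9] 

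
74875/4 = 74875/4   =  18718.75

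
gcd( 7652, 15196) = 4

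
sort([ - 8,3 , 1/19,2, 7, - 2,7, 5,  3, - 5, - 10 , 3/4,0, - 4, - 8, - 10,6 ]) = [ - 10, - 10,-8, - 8, - 5, - 4, - 2, 0, 1/19,3/4 , 2,3,3,5 , 6,7 , 7 ] 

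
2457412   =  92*26711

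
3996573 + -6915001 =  - 2918428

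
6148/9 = 6148/9 = 683.11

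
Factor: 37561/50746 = 2^( - 1)*25373^( - 1)*37561^1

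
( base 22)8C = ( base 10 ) 188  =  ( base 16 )BC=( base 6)512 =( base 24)7K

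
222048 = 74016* 3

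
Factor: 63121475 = 5^2*2524859^1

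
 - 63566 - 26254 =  - 89820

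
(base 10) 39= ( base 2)100111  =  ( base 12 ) 33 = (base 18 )23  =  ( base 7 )54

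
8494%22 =2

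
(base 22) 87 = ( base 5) 1213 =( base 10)183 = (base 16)b7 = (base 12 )133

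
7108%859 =236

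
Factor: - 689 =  - 13^1*53^1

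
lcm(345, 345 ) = 345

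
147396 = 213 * 692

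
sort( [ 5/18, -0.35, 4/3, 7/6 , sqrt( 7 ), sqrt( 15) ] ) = [-0.35 , 5/18,  7/6, 4/3, sqrt(7 ),sqrt( 15)]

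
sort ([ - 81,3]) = [ - 81 , 3]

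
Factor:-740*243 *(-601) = 108071820 = 2^2*3^5*5^1*37^1*601^1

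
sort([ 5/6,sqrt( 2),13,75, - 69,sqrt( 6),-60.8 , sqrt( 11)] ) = [ - 69,-60.8,  5/6, sqrt( 2),  sqrt( 6 ) , sqrt (11),13,  75]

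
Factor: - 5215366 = - 2^1*13^1 * 200591^1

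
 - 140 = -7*20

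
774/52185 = 258/17395 =0.01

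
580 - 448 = 132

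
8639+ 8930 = 17569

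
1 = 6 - 5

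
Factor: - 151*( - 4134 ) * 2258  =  2^2 * 3^1 * 13^1*53^1*151^1 * 1129^1 = 1409520372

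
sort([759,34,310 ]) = [ 34, 310, 759]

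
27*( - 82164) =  - 2218428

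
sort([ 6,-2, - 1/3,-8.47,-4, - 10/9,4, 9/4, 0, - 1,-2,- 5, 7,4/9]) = [ - 8.47,-5,-4, - 2, -2 , - 10/9,-1,- 1/3  ,  0, 4/9,9/4,4, 6 , 7 ] 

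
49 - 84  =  -35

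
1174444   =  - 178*(-6598)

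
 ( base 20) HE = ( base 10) 354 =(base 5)2404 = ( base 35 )a4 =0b101100010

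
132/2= 66=66.00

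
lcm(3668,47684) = 47684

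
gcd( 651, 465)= 93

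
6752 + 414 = 7166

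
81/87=27/29  =  0.93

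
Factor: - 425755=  - 5^1*11^1*7741^1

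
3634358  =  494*7357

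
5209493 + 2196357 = 7405850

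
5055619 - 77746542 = -72690923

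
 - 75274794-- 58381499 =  - 16893295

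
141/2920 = 141/2920   =  0.05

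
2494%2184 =310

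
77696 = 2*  38848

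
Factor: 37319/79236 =2^( - 2 )*3^( - 2)*31^( - 1)*67^1 * 71^(- 1)*557^1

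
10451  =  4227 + 6224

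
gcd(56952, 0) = 56952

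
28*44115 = 1235220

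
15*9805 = 147075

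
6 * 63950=383700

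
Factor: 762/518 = 381/259 = 3^1 * 7^ ( - 1)*37^( - 1)*127^1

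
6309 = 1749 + 4560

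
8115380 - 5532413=2582967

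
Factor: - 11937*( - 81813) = 976601781 = 3^2*23^1* 173^1 *27271^1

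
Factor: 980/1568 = 5/8 = 2^(-3)*5^1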